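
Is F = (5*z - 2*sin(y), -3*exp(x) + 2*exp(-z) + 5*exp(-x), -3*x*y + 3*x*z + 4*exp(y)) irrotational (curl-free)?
No, ∇×F = (-3*x + 4*exp(y) + 2*exp(-z), 3*y - 3*z + 5, -3*exp(x) + 2*cos(y) - 5*exp(-x))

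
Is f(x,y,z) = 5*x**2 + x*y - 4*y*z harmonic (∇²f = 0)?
No, ∇²f = 10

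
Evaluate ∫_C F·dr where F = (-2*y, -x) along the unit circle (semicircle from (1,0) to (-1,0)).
pi/2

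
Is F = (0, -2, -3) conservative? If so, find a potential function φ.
Yes, F is conservative. φ = -2*y - 3*z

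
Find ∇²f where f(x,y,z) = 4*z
0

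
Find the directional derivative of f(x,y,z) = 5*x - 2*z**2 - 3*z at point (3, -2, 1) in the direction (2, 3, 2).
-4*sqrt(17)/17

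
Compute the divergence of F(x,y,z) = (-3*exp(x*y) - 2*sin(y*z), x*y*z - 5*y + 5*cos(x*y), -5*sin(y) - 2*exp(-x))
x*z - 5*x*sin(x*y) - 3*y*exp(x*y) - 5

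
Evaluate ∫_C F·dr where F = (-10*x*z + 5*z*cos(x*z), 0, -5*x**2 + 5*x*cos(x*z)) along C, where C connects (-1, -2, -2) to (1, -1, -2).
-10*sin(2)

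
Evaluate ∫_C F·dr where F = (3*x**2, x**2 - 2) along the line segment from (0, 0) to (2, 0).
8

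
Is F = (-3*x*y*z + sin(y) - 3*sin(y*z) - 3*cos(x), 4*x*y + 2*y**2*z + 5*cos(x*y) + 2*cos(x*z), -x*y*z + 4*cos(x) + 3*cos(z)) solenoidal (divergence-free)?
No, ∇·F = -x*y - 5*x*sin(x*y) + 4*x + y*z + 3*sin(x) - 3*sin(z)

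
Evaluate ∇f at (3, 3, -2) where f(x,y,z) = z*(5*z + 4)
(0, 0, -16)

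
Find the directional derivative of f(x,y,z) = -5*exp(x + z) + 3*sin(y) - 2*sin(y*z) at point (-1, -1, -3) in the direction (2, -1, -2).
-cos(1) - 10*cos(3)/3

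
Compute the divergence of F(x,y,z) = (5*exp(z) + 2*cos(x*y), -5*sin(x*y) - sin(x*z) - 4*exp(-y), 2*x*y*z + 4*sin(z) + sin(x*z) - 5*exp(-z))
2*x*y - 5*x*cos(x*y) + x*cos(x*z) - 2*y*sin(x*y) + 4*cos(z) + 5*exp(-z) + 4*exp(-y)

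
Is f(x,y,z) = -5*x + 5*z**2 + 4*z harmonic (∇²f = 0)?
No, ∇²f = 10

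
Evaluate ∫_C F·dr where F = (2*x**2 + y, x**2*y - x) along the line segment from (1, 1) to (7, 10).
2979/2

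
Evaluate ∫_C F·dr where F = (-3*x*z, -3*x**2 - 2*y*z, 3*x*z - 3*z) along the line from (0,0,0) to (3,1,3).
-49/2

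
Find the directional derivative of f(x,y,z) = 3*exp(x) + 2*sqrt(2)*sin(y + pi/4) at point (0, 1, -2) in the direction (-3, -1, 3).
-9*sqrt(19)/19 - 2*sqrt(38)*cos(pi/4 + 1)/19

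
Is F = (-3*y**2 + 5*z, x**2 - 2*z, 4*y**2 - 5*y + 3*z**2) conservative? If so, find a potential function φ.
No, ∇×F = (8*y - 3, 5, 2*x + 6*y) ≠ 0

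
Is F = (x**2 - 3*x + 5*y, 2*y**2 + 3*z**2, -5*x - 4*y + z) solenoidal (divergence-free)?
No, ∇·F = 2*x + 4*y - 2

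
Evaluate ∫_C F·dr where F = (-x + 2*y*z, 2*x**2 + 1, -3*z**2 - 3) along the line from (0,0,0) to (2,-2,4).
-96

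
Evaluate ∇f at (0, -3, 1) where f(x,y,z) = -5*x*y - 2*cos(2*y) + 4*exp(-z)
(15, -4*sin(6), -4*exp(-1))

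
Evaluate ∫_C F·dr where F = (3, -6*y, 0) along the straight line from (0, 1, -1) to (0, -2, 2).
-9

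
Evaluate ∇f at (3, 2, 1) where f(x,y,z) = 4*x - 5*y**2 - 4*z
(4, -20, -4)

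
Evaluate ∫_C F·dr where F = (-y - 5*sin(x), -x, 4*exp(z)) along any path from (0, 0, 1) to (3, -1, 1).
5*cos(3) - 2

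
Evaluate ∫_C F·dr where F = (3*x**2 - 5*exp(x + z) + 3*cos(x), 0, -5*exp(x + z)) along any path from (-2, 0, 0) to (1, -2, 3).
-5*exp(4) + 5*exp(-2) + 3*sin(1) + 3*sin(2) + 9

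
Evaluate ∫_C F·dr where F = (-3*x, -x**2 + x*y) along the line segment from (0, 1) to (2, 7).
16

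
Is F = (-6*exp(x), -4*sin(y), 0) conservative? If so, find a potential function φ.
Yes, F is conservative. φ = -6*exp(x) + 4*cos(y)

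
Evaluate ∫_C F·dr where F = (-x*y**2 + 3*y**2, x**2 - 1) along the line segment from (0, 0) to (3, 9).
315/4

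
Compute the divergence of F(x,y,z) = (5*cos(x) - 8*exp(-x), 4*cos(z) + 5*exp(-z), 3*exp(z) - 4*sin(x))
3*exp(z) - 5*sin(x) + 8*exp(-x)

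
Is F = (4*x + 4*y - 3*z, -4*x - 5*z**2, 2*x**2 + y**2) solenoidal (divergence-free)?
No, ∇·F = 4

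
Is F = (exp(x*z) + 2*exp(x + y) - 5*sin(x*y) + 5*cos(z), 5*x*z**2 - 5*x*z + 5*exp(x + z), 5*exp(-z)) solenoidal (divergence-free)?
No, ∇·F = -5*y*cos(x*y) + z*exp(x*z) + 2*exp(x + y) - 5*exp(-z)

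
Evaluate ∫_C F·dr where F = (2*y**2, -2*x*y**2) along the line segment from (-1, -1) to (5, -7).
972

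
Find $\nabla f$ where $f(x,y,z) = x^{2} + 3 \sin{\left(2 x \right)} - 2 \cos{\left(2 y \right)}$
(2*x + 6*cos(2*x), 4*sin(2*y), 0)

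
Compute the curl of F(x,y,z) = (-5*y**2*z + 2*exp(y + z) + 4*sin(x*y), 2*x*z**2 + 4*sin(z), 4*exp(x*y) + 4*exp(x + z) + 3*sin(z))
(-4*x*z + 4*x*exp(x*y) - 4*cos(z), -5*y**2 - 4*y*exp(x*y) - 4*exp(x + z) + 2*exp(y + z), -4*x*cos(x*y) + 10*y*z + 2*z**2 - 2*exp(y + z))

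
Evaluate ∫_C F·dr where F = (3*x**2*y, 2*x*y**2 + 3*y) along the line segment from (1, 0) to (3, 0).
0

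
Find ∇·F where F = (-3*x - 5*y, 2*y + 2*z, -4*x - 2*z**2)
-4*z - 1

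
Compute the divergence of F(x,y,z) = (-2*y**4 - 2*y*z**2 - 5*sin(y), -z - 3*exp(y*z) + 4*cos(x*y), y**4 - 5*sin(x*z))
-4*x*sin(x*y) - 5*x*cos(x*z) - 3*z*exp(y*z)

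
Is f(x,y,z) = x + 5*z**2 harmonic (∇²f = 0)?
No, ∇²f = 10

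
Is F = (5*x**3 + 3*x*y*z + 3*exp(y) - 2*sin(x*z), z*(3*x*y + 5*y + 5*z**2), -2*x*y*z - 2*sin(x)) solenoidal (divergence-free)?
No, ∇·F = 15*x**2 - 2*x*y + 3*y*z + z*(3*x + 5) - 2*z*cos(x*z)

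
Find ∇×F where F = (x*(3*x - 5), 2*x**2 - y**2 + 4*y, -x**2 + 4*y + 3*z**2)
(4, 2*x, 4*x)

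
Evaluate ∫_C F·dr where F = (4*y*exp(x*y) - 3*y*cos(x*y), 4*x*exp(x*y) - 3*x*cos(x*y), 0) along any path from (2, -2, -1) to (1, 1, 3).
-3*sin(1) - 4*exp(-4) - 3*sin(4) + 4*E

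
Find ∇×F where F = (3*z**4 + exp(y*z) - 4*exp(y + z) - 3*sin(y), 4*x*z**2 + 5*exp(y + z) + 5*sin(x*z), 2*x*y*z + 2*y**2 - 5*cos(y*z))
(-6*x*z - 5*x*cos(x*z) + 4*y + 5*z*sin(y*z) - 5*exp(y + z), -2*y*z + y*exp(y*z) + 12*z**3 - 4*exp(y + z), 4*z**2 - z*exp(y*z) + 5*z*cos(x*z) + 4*exp(y + z) + 3*cos(y))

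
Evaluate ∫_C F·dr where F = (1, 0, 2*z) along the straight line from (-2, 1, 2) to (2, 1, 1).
1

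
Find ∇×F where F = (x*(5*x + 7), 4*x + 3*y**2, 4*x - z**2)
(0, -4, 4)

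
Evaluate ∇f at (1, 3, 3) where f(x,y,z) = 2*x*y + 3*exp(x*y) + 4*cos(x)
(-4*sin(1) + 6 + 9*exp(3), 2 + 3*exp(3), 0)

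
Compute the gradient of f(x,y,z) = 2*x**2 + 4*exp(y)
(4*x, 4*exp(y), 0)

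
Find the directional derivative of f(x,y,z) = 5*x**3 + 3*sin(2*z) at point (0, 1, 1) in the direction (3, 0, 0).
0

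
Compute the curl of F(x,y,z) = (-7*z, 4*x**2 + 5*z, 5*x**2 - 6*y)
(-11, -10*x - 7, 8*x)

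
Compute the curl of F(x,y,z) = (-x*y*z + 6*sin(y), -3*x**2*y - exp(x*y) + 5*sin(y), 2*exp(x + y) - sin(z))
(2*exp(x + y), -x*y - 2*exp(x + y), -6*x*y + x*z - y*exp(x*y) - 6*cos(y))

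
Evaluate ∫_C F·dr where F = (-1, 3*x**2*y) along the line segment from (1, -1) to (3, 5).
226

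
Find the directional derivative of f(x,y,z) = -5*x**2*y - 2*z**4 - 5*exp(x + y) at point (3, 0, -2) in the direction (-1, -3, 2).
sqrt(14)*(263 + 20*exp(3))/14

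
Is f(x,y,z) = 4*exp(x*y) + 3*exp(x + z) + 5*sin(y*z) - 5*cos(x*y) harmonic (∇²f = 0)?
No, ∇²f = 4*x**2*exp(x*y) + 5*x**2*cos(x*y) + 4*y**2*exp(x*y) - 5*y**2*sin(y*z) + 5*y**2*cos(x*y) - 5*z**2*sin(y*z) + 6*exp(x + z)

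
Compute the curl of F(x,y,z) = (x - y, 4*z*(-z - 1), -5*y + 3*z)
(8*z - 1, 0, 1)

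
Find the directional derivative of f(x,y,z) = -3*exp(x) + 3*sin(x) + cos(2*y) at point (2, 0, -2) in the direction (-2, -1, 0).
6*sqrt(5)*(-cos(2) + exp(2))/5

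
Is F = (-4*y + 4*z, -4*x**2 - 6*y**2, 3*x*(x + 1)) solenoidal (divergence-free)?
No, ∇·F = -12*y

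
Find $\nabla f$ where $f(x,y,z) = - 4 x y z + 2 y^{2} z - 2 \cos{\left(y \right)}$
(-4*y*z, -4*x*z + 4*y*z + 2*sin(y), 2*y*(-2*x + y))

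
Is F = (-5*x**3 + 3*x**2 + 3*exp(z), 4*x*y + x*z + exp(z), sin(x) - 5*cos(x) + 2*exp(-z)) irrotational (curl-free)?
No, ∇×F = (-x - exp(z), 3*exp(z) - 5*sin(x) - cos(x), 4*y + z)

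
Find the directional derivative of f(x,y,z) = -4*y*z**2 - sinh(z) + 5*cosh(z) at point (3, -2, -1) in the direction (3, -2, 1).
-sqrt(14)*(cosh(1) + 5*sinh(1) + 8)/14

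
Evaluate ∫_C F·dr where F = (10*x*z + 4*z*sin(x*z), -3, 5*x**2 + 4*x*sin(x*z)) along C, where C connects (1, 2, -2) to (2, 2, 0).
4*cos(2) + 6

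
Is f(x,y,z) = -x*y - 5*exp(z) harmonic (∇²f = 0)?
No, ∇²f = -5*exp(z)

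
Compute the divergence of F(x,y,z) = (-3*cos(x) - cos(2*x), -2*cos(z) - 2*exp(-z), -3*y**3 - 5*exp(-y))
(4*cos(x) + 3)*sin(x)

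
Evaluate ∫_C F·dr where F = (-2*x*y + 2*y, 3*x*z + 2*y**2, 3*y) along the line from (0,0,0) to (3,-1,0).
7/3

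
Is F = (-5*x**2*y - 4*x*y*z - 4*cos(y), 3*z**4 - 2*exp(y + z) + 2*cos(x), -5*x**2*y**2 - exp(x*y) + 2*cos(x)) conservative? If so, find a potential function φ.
No, ∇×F = (-10*x**2*y - x*exp(x*y) - 12*z**3 + 2*exp(y + z), 10*x*y**2 - 4*x*y + y*exp(x*y) + 2*sin(x), 5*x**2 + 4*x*z - 2*sin(x) - 4*sin(y)) ≠ 0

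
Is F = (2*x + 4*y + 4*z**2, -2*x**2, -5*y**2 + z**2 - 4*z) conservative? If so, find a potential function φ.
No, ∇×F = (-10*y, 8*z, -4*x - 4) ≠ 0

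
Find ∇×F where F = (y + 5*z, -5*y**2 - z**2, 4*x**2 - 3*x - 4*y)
(2*z - 4, 8 - 8*x, -1)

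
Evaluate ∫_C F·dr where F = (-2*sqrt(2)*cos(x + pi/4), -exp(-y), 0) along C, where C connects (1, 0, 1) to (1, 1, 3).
-1 + exp(-1)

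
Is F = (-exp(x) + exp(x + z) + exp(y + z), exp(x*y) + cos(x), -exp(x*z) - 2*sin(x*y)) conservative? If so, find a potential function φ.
No, ∇×F = (-2*x*cos(x*y), 2*y*cos(x*y) + z*exp(x*z) + exp(x + z) + exp(y + z), y*exp(x*y) - exp(y + z) - sin(x)) ≠ 0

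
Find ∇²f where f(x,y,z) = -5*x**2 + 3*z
-10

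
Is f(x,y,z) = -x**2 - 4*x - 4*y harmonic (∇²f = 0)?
No, ∇²f = -2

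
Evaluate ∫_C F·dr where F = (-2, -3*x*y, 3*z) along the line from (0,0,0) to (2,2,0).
-12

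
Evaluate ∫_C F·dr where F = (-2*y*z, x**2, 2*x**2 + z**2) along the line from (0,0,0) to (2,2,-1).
7/3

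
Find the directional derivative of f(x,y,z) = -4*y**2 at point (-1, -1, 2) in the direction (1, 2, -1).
8*sqrt(6)/3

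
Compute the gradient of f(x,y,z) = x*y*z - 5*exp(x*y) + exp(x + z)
(y*z - 5*y*exp(x*y) + exp(x + z), x*(z - 5*exp(x*y)), x*y + exp(x + z))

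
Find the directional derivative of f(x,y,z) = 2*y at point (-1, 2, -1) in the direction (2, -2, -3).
-4*sqrt(17)/17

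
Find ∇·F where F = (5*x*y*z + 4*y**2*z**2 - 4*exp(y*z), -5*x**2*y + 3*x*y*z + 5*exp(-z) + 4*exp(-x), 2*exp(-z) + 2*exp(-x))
-5*x**2 + 3*x*z + 5*y*z - 2*exp(-z)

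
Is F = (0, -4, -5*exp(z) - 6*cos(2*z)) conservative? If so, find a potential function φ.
Yes, F is conservative. φ = -4*y - 5*exp(z) - 3*sin(2*z)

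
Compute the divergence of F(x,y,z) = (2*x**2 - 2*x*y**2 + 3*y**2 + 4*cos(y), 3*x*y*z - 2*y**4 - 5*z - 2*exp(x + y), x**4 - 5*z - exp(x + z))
3*x*z + 4*x - 8*y**3 - 2*y**2 - 2*exp(x + y) - exp(x + z) - 5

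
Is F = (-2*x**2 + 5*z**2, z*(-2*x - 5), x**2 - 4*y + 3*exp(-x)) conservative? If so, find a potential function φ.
No, ∇×F = (2*x + 1, -2*x + 10*z + 3*exp(-x), -2*z) ≠ 0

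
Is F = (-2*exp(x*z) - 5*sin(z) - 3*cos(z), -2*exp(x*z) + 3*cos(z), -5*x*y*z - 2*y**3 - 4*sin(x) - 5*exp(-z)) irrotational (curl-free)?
No, ∇×F = (-5*x*z + 2*x*exp(x*z) - 6*y**2 + 3*sin(z), -2*x*exp(x*z) + 5*y*z + 3*sin(z) + 4*cos(x) - 5*cos(z), -2*z*exp(x*z))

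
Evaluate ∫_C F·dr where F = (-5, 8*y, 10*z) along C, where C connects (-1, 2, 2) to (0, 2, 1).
-20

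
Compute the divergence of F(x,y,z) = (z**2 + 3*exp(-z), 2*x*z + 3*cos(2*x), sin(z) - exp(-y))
cos(z)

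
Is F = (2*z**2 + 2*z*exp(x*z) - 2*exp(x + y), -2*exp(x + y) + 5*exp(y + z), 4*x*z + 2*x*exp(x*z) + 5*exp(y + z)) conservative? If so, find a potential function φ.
Yes, F is conservative. φ = 2*x*z**2 + 2*exp(x*z) - 2*exp(x + y) + 5*exp(y + z)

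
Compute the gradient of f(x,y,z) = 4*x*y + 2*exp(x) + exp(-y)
(4*y + 2*exp(x), 4*x - exp(-y), 0)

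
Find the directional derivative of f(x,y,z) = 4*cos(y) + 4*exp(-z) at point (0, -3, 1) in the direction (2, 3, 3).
6*sqrt(22)*(-1 + E*sin(3))*exp(-1)/11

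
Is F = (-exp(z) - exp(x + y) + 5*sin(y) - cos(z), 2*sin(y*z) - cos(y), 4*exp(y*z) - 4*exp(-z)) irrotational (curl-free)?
No, ∇×F = (-2*y*cos(y*z) + 4*z*exp(y*z), -exp(z) + sin(z), exp(x + y) - 5*cos(y))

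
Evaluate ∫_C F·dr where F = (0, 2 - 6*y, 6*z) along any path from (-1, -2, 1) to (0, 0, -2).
25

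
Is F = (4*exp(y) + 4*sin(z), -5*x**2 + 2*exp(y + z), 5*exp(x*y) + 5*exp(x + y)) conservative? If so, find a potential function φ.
No, ∇×F = (5*x*exp(x*y) + 5*exp(x + y) - 2*exp(y + z), -5*y*exp(x*y) - 5*exp(x + y) + 4*cos(z), -10*x - 4*exp(y)) ≠ 0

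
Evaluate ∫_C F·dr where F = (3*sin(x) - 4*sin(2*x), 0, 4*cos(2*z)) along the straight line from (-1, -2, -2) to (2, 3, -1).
2*sqrt(2)*sin(pi/4 + 4) - 2*sin(2) + 3*cos(1) - 5*cos(2)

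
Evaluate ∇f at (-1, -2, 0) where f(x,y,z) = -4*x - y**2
(-4, 4, 0)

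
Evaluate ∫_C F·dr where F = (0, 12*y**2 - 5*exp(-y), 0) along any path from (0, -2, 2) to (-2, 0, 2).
37 - 5*exp(2)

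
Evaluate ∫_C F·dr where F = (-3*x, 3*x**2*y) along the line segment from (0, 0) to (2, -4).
42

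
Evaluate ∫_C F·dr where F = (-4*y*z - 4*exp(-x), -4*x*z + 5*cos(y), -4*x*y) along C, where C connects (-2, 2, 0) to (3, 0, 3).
-4*exp(2) - 5*sin(2) + 4*exp(-3)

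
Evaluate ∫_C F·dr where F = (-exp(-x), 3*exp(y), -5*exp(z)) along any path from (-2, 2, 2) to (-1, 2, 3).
-5*exp(3) + E + 4*exp(2)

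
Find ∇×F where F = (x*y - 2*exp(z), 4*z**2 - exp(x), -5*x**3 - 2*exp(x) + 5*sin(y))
(-8*z + 5*cos(y), 15*x**2 + 2*exp(x) - 2*exp(z), -x - exp(x))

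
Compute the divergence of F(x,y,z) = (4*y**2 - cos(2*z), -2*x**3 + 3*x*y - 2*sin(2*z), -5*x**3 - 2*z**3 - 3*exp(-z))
3*x - 6*z**2 + 3*exp(-z)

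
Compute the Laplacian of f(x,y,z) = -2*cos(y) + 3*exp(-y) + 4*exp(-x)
2*cos(y) + 3*exp(-y) + 4*exp(-x)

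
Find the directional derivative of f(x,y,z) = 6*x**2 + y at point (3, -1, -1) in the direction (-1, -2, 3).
-19*sqrt(14)/7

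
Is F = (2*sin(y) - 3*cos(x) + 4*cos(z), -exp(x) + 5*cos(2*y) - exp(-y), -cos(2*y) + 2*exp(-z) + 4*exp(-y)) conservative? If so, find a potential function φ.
No, ∇×F = (2*sin(2*y) - 4*exp(-y), -4*sin(z), -exp(x) - 2*cos(y)) ≠ 0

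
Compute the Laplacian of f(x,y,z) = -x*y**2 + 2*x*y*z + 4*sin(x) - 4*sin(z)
-2*x - 4*sin(x) + 4*sin(z)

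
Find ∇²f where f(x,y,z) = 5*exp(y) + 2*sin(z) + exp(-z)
5*exp(y) - 2*sin(z) + exp(-z)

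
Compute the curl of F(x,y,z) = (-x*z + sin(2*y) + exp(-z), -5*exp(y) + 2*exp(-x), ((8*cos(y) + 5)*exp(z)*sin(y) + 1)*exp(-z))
(5*cos(y) + 8*cos(2*y), -x - exp(-z), -2*cos(2*y) - 2*exp(-x))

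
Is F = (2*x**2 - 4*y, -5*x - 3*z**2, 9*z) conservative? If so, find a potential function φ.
No, ∇×F = (6*z, 0, -1) ≠ 0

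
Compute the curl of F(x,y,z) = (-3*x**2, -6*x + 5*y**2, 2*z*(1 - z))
(0, 0, -6)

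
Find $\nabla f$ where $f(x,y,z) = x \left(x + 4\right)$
(2*x + 4, 0, 0)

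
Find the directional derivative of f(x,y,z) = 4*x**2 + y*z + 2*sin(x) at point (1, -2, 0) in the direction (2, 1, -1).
sqrt(6)*(2*cos(1) + 9)/3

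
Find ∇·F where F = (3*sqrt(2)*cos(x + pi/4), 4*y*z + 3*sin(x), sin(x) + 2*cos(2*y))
4*z - 3*sqrt(2)*sin(x + pi/4)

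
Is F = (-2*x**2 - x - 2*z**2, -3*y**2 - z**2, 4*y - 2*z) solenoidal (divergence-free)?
No, ∇·F = -4*x - 6*y - 3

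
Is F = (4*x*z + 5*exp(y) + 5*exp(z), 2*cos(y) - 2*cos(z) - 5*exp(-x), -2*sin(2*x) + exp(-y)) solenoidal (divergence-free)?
No, ∇·F = 4*z - 2*sin(y)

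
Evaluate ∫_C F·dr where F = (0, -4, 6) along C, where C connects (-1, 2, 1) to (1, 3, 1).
-4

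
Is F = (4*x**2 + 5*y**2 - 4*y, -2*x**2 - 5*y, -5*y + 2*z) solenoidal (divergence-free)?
No, ∇·F = 8*x - 3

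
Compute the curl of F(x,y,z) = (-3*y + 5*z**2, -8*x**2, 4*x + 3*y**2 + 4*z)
(6*y, 10*z - 4, 3 - 16*x)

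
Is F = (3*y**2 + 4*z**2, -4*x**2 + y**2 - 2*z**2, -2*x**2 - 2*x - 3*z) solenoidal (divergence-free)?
No, ∇·F = 2*y - 3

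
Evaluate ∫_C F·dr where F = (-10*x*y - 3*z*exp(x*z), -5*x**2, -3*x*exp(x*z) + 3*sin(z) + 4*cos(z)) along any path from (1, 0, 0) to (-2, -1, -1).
-3*exp(2) - 4*sin(1) - 3*cos(1) + 26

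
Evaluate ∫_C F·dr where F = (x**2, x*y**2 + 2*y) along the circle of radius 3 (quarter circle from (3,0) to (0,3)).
81*pi/16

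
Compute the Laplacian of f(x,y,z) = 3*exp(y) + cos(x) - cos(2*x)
3*exp(y) - cos(x) + 4*cos(2*x)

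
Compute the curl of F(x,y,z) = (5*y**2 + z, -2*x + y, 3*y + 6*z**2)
(3, 1, -10*y - 2)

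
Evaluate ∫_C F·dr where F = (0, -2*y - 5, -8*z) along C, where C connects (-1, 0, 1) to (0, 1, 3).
-38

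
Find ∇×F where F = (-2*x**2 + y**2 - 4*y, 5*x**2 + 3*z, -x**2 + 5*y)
(2, 2*x, 10*x - 2*y + 4)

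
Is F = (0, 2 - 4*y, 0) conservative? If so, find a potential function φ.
Yes, F is conservative. φ = 2*y*(1 - y)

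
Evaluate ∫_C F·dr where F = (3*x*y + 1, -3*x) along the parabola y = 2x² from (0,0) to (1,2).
-3/2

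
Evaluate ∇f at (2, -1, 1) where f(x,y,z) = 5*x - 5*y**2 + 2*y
(5, 12, 0)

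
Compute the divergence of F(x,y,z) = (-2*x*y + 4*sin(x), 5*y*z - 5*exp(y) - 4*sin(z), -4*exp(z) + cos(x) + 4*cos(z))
-2*y + 5*z - 5*exp(y) - 4*exp(z) - 4*sin(z) + 4*cos(x)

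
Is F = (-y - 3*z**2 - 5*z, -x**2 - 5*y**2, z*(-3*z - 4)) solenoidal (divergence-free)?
No, ∇·F = -10*y - 6*z - 4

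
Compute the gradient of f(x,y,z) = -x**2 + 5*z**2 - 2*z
(-2*x, 0, 10*z - 2)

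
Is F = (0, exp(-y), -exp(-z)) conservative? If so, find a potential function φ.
Yes, F is conservative. φ = exp(-z) - exp(-y)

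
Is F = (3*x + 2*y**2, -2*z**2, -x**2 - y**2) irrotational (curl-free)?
No, ∇×F = (-2*y + 4*z, 2*x, -4*y)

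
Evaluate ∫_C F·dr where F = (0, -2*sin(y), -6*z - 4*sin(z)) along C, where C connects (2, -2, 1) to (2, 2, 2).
-9 - 4*cos(1) + 4*cos(2)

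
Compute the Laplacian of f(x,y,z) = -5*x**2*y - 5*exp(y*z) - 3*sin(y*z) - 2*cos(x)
y**2*(-5*exp(y*z) + 3*sin(y*z)) - 10*y + z**2*(-5*exp(y*z) + 3*sin(y*z)) + 2*cos(x)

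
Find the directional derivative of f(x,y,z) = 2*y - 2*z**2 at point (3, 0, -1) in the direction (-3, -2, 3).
4*sqrt(22)/11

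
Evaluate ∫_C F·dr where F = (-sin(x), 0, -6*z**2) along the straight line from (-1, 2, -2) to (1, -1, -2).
0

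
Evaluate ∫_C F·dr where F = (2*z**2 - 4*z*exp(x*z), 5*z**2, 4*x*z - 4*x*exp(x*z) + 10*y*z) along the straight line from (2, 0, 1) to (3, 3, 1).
-4*exp(3) + 17 + 4*exp(2)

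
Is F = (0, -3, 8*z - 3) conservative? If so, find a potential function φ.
Yes, F is conservative. φ = -3*y + 4*z**2 - 3*z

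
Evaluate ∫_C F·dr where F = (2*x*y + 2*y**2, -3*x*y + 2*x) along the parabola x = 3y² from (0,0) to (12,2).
1292/5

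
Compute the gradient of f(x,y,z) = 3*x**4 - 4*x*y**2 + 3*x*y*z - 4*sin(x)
(12*x**3 - 4*y**2 + 3*y*z - 4*cos(x), x*(-8*y + 3*z), 3*x*y)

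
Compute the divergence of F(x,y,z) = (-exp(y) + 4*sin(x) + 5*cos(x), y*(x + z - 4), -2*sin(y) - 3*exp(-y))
x + z - 5*sin(x) + 4*cos(x) - 4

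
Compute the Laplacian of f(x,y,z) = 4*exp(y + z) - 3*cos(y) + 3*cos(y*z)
-3*y**2*cos(y*z) - 3*z**2*cos(y*z) + 8*exp(y + z) + 3*cos(y)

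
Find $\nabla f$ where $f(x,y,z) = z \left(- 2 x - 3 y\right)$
(-2*z, -3*z, -2*x - 3*y)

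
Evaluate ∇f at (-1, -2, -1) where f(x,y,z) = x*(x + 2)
(0, 0, 0)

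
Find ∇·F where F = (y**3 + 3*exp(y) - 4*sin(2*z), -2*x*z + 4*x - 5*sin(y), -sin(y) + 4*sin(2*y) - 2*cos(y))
-5*cos(y)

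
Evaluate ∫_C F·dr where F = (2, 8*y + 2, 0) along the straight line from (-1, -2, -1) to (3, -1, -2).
-2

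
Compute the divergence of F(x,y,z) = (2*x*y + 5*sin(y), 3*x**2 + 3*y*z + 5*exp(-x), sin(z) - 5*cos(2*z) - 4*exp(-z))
2*y + 3*z + 10*sin(2*z) + cos(z) + 4*exp(-z)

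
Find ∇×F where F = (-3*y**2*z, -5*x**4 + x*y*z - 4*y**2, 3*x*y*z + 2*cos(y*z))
(-x*y + 3*x*z - 2*z*sin(y*z), 3*y*(-y - z), -20*x**3 + 7*y*z)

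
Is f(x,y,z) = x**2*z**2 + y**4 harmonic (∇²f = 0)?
No, ∇²f = 2*x**2 + 12*y**2 + 2*z**2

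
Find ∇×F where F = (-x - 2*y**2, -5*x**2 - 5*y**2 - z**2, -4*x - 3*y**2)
(-6*y + 2*z, 4, -10*x + 4*y)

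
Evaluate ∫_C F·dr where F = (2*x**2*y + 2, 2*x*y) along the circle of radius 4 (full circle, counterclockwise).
-128*pi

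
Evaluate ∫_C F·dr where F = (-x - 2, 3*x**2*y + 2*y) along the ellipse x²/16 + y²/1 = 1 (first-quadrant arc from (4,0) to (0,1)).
29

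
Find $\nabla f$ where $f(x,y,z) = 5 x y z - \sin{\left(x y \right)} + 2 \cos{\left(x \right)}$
(5*y*z - y*cos(x*y) - 2*sin(x), x*(5*z - cos(x*y)), 5*x*y)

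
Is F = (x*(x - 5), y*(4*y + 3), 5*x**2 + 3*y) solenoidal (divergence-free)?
No, ∇·F = 2*x + 8*y - 2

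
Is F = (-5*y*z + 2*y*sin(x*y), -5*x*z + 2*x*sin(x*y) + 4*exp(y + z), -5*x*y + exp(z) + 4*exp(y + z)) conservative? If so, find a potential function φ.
Yes, F is conservative. φ = -5*x*y*z + exp(z) + 4*exp(y + z) - 2*cos(x*y)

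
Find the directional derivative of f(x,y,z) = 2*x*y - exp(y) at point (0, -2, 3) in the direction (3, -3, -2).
3*sqrt(22)*(1 - 4*exp(2))*exp(-2)/22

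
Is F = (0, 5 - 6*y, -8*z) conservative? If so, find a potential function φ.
Yes, F is conservative. φ = -3*y**2 + 5*y - 4*z**2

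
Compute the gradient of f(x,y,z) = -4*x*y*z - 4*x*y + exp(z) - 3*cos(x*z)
(-4*y*z - 4*y + 3*z*sin(x*z), 4*x*(-z - 1), -4*x*y + 3*x*sin(x*z) + exp(z))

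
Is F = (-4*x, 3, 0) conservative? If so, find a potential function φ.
Yes, F is conservative. φ = -2*x**2 + 3*y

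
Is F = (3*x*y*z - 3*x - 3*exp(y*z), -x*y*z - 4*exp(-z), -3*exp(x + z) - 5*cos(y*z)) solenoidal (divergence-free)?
No, ∇·F = -x*z + 3*y*z + 5*y*sin(y*z) - 3*exp(x + z) - 3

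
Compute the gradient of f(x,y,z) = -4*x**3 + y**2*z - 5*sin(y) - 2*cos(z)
(-12*x**2, 2*y*z - 5*cos(y), y**2 + 2*sin(z))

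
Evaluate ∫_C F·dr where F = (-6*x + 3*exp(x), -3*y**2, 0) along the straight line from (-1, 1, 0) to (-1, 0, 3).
1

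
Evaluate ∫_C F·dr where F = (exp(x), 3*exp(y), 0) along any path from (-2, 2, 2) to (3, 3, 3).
(-1 + (-3 + 4*E)*exp(4))*exp(-2)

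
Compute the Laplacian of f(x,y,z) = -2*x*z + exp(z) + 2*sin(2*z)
exp(z) - 8*sin(2*z)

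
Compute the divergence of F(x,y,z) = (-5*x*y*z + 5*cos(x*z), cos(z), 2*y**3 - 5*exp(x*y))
-5*z*(y + sin(x*z))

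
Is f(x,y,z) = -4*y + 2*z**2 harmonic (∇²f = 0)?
No, ∇²f = 4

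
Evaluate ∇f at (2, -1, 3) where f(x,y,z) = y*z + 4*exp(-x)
(-4*exp(-2), 3, -1)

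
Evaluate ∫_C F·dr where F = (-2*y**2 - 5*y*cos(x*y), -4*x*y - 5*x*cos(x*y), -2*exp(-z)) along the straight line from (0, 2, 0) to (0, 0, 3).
-2 + 2*exp(-3)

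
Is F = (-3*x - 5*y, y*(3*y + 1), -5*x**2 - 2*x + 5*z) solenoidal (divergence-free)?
No, ∇·F = 6*y + 3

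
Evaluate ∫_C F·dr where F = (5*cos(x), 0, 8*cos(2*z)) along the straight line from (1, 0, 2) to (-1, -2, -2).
-10*sin(1) - 8*sin(4)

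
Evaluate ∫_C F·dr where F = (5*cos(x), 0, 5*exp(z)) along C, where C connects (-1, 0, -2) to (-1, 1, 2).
10*sinh(2)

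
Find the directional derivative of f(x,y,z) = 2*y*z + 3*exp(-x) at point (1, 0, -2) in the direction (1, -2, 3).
sqrt(14)*(-3 + 8*E)*exp(-1)/14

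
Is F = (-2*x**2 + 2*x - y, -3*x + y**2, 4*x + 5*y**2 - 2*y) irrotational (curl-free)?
No, ∇×F = (10*y - 2, -4, -2)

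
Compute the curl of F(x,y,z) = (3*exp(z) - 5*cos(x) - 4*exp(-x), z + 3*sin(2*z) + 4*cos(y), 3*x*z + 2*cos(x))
(12*sin(z)**2 - 7, -3*z + 3*exp(z) + 2*sin(x), 0)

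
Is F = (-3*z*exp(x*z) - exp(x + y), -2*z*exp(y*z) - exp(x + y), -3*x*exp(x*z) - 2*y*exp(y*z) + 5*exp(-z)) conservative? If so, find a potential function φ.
Yes, F is conservative. φ = -3*exp(x*z) - 2*exp(y*z) - exp(x + y) - 5*exp(-z)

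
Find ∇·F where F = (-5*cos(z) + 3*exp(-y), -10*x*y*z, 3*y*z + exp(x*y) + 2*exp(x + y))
-10*x*z + 3*y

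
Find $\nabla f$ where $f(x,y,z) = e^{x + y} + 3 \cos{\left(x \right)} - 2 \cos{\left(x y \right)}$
(2*y*sin(x*y) + exp(x + y) - 3*sin(x), 2*x*sin(x*y) + exp(x + y), 0)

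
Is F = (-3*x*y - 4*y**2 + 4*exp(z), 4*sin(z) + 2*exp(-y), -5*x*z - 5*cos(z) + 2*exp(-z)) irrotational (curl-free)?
No, ∇×F = (-4*cos(z), 5*z + 4*exp(z), 3*x + 8*y)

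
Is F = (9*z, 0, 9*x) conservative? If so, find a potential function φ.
Yes, F is conservative. φ = 9*x*z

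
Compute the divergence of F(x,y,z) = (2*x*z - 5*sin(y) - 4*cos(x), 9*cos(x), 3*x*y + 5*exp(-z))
2*z + 4*sin(x) - 5*exp(-z)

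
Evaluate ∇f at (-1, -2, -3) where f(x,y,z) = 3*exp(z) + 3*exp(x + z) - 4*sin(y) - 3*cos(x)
(-3*sin(1) + 3*exp(-4), -4*cos(2), 3*(1 + E)*exp(-4))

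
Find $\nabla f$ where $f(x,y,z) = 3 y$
(0, 3, 0)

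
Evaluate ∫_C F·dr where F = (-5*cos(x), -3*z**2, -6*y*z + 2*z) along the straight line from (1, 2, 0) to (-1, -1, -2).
10*sin(1) + 16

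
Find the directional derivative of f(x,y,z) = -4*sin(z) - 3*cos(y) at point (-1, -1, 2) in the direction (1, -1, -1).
sqrt(3)*(4*cos(2)/3 + sin(1))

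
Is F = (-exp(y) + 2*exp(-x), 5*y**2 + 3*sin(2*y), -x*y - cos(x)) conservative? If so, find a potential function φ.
No, ∇×F = (-x, y - sin(x), exp(y)) ≠ 0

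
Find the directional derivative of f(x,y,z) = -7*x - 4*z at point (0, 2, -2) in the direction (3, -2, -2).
-13*sqrt(17)/17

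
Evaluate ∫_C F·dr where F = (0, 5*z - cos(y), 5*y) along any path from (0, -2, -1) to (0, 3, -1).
-25 - sin(2) - sin(3)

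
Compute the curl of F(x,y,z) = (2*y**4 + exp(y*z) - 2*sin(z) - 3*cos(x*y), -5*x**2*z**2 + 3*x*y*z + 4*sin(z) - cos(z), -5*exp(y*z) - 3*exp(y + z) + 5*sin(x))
(10*x**2*z - 3*x*y - 5*z*exp(y*z) - 3*exp(y + z) - sin(z) - 4*cos(z), y*exp(y*z) - 5*cos(x) - 2*cos(z), -10*x*z**2 - 3*x*sin(x*y) - 8*y**3 + 3*y*z - z*exp(y*z))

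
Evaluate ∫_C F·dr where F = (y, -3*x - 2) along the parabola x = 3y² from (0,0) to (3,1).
-3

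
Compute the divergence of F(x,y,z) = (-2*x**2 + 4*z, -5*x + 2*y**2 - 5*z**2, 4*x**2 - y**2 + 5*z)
-4*x + 4*y + 5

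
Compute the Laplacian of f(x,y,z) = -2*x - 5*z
0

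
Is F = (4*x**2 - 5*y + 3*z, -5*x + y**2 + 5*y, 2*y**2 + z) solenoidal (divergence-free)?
No, ∇·F = 8*x + 2*y + 6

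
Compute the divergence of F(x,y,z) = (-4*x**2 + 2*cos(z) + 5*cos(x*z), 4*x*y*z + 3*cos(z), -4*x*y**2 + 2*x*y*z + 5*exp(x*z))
2*x*y + 4*x*z + 5*x*exp(x*z) - 8*x - 5*z*sin(x*z)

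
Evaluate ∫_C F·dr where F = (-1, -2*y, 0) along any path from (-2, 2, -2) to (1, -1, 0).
0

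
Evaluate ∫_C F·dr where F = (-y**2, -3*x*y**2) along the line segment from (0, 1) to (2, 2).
-79/6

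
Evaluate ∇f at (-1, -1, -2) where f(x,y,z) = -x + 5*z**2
(-1, 0, -20)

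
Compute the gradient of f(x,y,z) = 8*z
(0, 0, 8)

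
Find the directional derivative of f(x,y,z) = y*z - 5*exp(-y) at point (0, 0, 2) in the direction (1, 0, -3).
0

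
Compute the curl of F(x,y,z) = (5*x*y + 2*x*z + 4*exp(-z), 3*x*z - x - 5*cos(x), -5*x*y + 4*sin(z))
(-8*x, 2*x + 5*y - 4*exp(-z), -5*x + 3*z + 5*sin(x) - 1)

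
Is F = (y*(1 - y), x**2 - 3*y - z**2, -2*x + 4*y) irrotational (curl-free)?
No, ∇×F = (2*z + 4, 2, 2*x + 2*y - 1)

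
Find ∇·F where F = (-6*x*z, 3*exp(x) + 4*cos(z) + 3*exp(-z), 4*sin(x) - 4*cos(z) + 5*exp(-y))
-6*z + 4*sin(z)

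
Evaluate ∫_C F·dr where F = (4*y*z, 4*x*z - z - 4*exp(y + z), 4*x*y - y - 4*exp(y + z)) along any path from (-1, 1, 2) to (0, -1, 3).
-4*exp(2) + 13 + 4*exp(3)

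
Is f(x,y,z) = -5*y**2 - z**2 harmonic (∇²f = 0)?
No, ∇²f = -12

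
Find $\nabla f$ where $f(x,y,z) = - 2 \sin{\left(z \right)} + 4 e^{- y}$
(0, -4*exp(-y), -2*cos(z))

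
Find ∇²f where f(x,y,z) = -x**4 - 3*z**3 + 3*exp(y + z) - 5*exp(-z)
-12*x**2 - 18*z + 6*exp(y + z) - 5*exp(-z)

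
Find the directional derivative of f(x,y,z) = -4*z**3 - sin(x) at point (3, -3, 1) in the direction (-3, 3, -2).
3*sqrt(22)*(cos(3) + 8)/22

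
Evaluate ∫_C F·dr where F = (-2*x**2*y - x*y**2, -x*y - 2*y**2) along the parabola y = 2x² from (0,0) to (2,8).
-2304/5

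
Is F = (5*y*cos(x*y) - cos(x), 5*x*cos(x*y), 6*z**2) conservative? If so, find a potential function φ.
Yes, F is conservative. φ = 2*z**3 - sin(x) + 5*sin(x*y)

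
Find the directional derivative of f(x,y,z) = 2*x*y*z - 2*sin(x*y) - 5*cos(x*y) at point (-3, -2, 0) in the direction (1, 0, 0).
-10*sin(6) + 4*cos(6)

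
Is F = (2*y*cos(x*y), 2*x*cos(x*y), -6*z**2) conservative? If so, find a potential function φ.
Yes, F is conservative. φ = -2*z**3 + 2*sin(x*y)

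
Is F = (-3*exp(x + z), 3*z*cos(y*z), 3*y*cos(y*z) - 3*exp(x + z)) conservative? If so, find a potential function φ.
Yes, F is conservative. φ = -3*exp(x + z) + 3*sin(y*z)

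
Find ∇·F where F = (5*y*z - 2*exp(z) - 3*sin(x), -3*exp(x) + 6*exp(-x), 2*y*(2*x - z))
-2*y - 3*cos(x)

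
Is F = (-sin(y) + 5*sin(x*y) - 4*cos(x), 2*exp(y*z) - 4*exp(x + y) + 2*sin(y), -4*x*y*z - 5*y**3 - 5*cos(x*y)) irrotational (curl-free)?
No, ∇×F = (-4*x*z + 5*x*sin(x*y) - 15*y**2 - 2*y*exp(y*z), y*(4*z - 5*sin(x*y)), -5*x*cos(x*y) - 4*exp(x + y) + cos(y))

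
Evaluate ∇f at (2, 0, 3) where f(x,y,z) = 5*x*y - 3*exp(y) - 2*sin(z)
(0, 7, -2*cos(3))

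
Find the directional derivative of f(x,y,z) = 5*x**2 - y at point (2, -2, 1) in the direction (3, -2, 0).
62*sqrt(13)/13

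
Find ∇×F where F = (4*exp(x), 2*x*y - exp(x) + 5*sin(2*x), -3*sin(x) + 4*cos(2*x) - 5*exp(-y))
(5*exp(-y), (16*sin(x) + 3)*cos(x), 2*y - exp(x) + 10*cos(2*x))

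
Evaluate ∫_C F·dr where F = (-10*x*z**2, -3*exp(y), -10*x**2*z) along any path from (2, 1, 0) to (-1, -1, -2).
-20 + 6*sinh(1)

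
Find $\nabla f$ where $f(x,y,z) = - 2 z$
(0, 0, -2)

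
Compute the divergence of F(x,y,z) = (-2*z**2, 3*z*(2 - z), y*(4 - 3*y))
0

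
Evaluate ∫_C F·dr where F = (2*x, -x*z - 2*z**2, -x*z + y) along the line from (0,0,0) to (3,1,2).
4/3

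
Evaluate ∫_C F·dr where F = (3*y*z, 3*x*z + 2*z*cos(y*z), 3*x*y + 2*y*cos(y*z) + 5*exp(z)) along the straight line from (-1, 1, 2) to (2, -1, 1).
-5*exp(2) - 2*sin(2) - 2*sin(1) + 5*E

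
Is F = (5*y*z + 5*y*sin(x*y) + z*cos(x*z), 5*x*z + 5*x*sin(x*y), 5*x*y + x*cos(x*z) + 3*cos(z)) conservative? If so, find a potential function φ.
Yes, F is conservative. φ = 5*x*y*z + 3*sin(z) + sin(x*z) - 5*cos(x*y)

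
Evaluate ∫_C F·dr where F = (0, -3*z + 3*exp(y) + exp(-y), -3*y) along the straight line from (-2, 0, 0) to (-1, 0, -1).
0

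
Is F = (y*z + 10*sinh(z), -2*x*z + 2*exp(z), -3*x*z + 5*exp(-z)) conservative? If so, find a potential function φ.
No, ∇×F = (2*x - 2*exp(z), y + 3*z + 10*cosh(z), -3*z) ≠ 0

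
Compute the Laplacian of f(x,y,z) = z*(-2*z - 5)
-4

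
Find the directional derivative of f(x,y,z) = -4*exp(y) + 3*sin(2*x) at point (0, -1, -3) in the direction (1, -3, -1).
6*sqrt(11)*(2 + E)*exp(-1)/11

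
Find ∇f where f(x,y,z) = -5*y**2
(0, -10*y, 0)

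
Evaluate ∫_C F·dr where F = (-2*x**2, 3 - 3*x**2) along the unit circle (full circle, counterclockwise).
0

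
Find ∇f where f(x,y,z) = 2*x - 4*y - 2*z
(2, -4, -2)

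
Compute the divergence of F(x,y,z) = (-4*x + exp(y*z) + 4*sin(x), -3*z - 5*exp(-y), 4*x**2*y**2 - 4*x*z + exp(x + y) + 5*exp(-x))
-4*x + 4*cos(x) - 4 + 5*exp(-y)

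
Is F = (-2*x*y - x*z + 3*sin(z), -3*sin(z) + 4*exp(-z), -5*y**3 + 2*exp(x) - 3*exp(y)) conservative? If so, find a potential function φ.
No, ∇×F = (-15*y**2 - 3*exp(y) + 3*cos(z) + 4*exp(-z), -x - 2*exp(x) + 3*cos(z), 2*x) ≠ 0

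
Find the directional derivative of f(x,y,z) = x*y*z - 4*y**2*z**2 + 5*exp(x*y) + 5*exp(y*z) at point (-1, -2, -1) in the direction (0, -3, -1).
sqrt(10)*(-17 + 8*exp(2))/2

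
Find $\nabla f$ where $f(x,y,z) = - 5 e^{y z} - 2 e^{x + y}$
(-2*exp(x + y), -5*z*exp(y*z) - 2*exp(x + y), -5*y*exp(y*z))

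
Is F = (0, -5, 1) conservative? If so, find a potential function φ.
Yes, F is conservative. φ = -5*y + z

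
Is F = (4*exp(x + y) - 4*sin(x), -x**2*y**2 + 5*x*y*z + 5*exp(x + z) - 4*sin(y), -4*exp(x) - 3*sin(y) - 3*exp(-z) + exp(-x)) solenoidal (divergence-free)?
No, ∇·F = -2*x**2*y + 5*x*z + 4*exp(x + y) - 4*cos(x) - 4*cos(y) + 3*exp(-z)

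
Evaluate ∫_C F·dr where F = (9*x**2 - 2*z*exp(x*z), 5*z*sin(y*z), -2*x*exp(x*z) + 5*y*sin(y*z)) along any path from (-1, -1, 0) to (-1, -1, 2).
-2*exp(-2) - 5*cos(2) + 7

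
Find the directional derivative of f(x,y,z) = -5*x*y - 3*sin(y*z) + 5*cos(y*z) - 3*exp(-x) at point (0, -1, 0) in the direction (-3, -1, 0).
-12*sqrt(10)/5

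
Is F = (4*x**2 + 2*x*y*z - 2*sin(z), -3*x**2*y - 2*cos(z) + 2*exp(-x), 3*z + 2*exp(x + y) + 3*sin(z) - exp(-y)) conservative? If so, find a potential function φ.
No, ∇×F = ((2*(exp(x + y) - sin(z))*exp(y) + 1)*exp(-y), 2*x*y - 2*exp(x + y) - 2*cos(z), -6*x*y - 2*x*z - 2*exp(-x)) ≠ 0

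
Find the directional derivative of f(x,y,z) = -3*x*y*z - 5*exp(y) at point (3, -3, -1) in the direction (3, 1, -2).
sqrt(14)*(-72*exp(3) - 5)*exp(-3)/14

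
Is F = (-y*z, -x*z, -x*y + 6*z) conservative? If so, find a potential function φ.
Yes, F is conservative. φ = z*(-x*y + 3*z)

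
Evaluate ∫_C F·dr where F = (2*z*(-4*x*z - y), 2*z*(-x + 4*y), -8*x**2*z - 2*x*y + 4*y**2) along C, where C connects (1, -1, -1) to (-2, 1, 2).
-38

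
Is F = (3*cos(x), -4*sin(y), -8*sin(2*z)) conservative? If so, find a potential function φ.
Yes, F is conservative. φ = 3*sin(x) + 4*cos(y) + 4*cos(2*z)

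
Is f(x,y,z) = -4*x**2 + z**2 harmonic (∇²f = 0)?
No, ∇²f = -6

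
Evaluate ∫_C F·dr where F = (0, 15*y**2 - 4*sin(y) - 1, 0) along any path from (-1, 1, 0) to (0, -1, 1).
-8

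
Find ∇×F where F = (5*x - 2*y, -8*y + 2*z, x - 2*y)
(-4, -1, 2)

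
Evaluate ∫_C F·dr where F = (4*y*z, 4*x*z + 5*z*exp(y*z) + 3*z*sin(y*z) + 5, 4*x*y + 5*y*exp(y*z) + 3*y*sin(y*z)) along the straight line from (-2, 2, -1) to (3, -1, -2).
-7 + 10*sinh(2)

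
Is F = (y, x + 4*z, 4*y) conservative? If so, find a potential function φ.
Yes, F is conservative. φ = y*(x + 4*z)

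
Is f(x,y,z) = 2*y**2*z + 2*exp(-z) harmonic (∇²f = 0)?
No, ∇²f = 4*z + 2*exp(-z)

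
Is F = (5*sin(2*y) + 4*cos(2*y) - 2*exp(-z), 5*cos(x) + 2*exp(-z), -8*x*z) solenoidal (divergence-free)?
No, ∇·F = -8*x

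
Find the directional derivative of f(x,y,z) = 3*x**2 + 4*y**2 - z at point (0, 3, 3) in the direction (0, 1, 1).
23*sqrt(2)/2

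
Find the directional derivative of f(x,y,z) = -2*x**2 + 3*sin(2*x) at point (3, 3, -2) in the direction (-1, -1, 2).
sqrt(6)*(2 - cos(6))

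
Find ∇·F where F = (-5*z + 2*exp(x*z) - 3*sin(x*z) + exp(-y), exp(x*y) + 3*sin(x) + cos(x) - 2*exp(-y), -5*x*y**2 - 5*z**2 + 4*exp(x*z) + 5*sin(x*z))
x*exp(x*y) + 4*x*exp(x*z) + 5*x*cos(x*z) + 2*z*exp(x*z) - 3*z*cos(x*z) - 10*z + 2*exp(-y)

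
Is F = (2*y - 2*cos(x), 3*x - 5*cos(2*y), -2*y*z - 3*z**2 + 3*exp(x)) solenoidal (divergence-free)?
No, ∇·F = -2*y - 6*z + 2*sin(x) + 10*sin(2*y)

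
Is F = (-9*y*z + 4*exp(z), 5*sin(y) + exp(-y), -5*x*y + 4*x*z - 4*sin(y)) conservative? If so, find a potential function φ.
No, ∇×F = (-5*x - 4*cos(y), -4*y - 4*z + 4*exp(z), 9*z) ≠ 0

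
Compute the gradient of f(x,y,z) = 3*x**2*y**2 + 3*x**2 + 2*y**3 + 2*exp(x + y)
(6*x*y**2 + 6*x + 2*exp(x + y), 6*x**2*y + 6*y**2 + 2*exp(x + y), 0)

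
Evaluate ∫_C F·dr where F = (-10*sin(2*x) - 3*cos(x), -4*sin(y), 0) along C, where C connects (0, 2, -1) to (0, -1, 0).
-4*cos(2) + 4*cos(1)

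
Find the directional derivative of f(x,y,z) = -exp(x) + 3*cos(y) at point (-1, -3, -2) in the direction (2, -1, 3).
-sqrt(14)*(3*E*sin(3) + 2)*exp(-1)/14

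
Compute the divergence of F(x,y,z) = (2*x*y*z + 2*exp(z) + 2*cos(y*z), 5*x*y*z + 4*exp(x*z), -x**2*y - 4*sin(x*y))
z*(5*x + 2*y)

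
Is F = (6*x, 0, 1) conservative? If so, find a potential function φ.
Yes, F is conservative. φ = 3*x**2 + z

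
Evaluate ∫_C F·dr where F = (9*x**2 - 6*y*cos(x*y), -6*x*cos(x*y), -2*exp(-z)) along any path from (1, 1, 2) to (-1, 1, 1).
-6 - 2*exp(-2) + 2*exp(-1) + 12*sin(1)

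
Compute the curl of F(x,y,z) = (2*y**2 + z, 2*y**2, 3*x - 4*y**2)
(-8*y, -2, -4*y)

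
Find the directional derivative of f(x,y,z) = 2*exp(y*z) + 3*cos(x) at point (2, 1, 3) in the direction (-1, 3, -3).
3*sqrt(19)*(sin(2) + 4*exp(3))/19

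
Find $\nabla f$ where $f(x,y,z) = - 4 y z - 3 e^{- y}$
(0, -4*z + 3*exp(-y), -4*y)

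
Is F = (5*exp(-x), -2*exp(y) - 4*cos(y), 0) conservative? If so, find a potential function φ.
Yes, F is conservative. φ = -2*exp(y) - 4*sin(y) - 5*exp(-x)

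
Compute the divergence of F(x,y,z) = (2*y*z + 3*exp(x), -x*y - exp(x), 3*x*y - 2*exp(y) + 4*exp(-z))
-x + 3*exp(x) - 4*exp(-z)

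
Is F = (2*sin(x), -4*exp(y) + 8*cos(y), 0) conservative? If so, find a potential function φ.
Yes, F is conservative. φ = -4*exp(y) + 8*sin(y) - 2*cos(x)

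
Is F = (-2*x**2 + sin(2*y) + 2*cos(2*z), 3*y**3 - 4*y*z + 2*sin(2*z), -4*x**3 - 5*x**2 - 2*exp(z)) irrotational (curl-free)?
No, ∇×F = (4*y - 4*cos(2*z), 12*x**2 + 10*x - 4*sin(2*z), -2*cos(2*y))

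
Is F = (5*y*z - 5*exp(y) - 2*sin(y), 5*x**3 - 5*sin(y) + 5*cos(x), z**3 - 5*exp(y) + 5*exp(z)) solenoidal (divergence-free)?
No, ∇·F = 3*z**2 + 5*exp(z) - 5*cos(y)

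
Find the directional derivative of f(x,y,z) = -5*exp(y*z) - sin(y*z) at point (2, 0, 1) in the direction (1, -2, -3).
6*sqrt(14)/7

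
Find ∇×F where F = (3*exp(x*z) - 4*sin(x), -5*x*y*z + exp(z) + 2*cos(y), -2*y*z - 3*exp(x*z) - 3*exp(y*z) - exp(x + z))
(5*x*y - 3*z*exp(y*z) - 2*z - exp(z), 3*x*exp(x*z) + 3*z*exp(x*z) + exp(x + z), -5*y*z)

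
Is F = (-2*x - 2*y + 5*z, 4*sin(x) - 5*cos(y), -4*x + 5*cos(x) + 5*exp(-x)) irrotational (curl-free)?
No, ∇×F = (0, 5*sin(x) + 9 + 5*exp(-x), 4*cos(x) + 2)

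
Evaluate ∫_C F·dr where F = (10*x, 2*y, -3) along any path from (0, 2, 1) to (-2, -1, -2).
26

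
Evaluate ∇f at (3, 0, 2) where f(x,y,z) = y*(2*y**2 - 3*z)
(0, -6, 0)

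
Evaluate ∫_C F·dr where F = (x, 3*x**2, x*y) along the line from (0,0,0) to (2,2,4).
46/3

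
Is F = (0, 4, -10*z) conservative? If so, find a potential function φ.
Yes, F is conservative. φ = 4*y - 5*z**2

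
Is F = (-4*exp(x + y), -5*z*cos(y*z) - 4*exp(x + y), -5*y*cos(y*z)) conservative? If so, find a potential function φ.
Yes, F is conservative. φ = -4*exp(x + y) - 5*sin(y*z)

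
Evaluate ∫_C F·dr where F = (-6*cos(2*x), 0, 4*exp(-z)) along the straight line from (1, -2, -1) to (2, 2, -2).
-4*exp(2) - 3*sin(4) + 3*sin(2) + 4*E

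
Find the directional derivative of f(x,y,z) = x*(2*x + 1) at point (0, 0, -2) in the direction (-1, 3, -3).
-sqrt(19)/19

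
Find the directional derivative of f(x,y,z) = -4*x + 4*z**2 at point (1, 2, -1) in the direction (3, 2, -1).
-2*sqrt(14)/7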